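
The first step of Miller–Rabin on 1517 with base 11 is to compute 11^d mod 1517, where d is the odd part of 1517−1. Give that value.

1010

1517 − 1 = 1516 = 2^2 · 379, so d = 379.
11^1 ≡ 11 (mod 1517)
11^2 ≡ 11^2 = 121 ≡ 121 (mod 1517)
11^4 ≡ 121^2 = 14641 ≡ 988 (mod 1517)
11^8 ≡ 988^2 = 976144 ≡ 713 (mod 1517)
11^16 ≡ 713^2 = 508369 ≡ 174 (mod 1517)
11^32 ≡ 174^2 = 30276 ≡ 1453 (mod 1517)
11^64 ≡ 1453^2 = 2111209 ≡ 1062 (mod 1517)
11^128 ≡ 1062^2 = 1127844 ≡ 713 (mod 1517)
11^256 ≡ 713^2 = 508369 ≡ 174 (mod 1517)
379 = 256 + 64 + 32 + 16 + 8 + 2 + 1 in binary powers of 2.
So 11^379 ≡ 174 · 1062 · 1453 · 174 · 713 · 121 · 11 ≡ 1010 (mod 1517).
Squaring chain: 1010 → 676; never reaches −1, so base 11 is a Miller–Rabin witness that 1517 is composite.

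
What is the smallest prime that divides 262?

262 is even: 2 divides it.

2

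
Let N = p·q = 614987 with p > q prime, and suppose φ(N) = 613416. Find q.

φ(n) = (p−1)(q−1) = n − (p+q) + 1, so p + q = 614987 − 613416 + 1 = 1572.
p and q are the roots of t² − 1572t + 614987 = 0.
Discriminant: 1572² − 4·614987 = 2471184 − 2459948 = 11236; √11236 = 106.
q = (1572 − 106)/2 = 733, p = (1572 + 106)/2 = 839.
Check: 733 · 839 = 614987.

733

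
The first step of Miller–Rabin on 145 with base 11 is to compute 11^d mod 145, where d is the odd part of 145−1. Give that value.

145 − 1 = 144 = 2^4 · 9, so d = 9.
11^1 ≡ 11 (mod 145)
11^2 ≡ 11^2 = 121 ≡ 121 (mod 145)
11^4 ≡ 121^2 = 14641 ≡ 141 (mod 145)
11^8 ≡ 141^2 = 19881 ≡ 16 (mod 145)
9 = 8 + 1 in binary powers of 2.
So 11^9 ≡ 16 · 11 ≡ 31 (mod 145).
Squaring chain: 31 → 91 → 16 → 111; never reaches −1, so base 11 is a Miller–Rabin witness that 145 is composite.

31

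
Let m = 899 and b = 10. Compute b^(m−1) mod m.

71

10^1 ≡ 10 (mod 899)
10^2 ≡ 10^2 = 100 ≡ 100 (mod 899)
10^4 ≡ 100^2 = 10000 ≡ 111 (mod 899)
10^8 ≡ 111^2 = 12321 ≡ 634 (mod 899)
10^16 ≡ 634^2 = 401956 ≡ 103 (mod 899)
10^32 ≡ 103^2 = 10609 ≡ 720 (mod 899)
10^64 ≡ 720^2 = 518400 ≡ 576 (mod 899)
10^128 ≡ 576^2 = 331776 ≡ 45 (mod 899)
10^256 ≡ 45^2 = 2025 ≡ 227 (mod 899)
10^512 ≡ 227^2 = 51529 ≡ 286 (mod 899)
898 = 512 + 256 + 128 + 2 in binary powers of 2.
So 10^898 ≡ 286 · 227 · 45 · 100 ≡ 71 (mod 899).
Since 71 ≠ 1, base 10 is a Fermat witness: 899 is composite.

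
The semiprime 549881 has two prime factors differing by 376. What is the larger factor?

953

Since p = q + 376, we have 549881 = q(q + 376), so q² + 376q − 549881 = 0.
Discriminant: 376² + 4·549881 = 141376 + 2199524 = 2340900; √2340900 = 1530.
q = (−376 + 1530)/2 = 577, and p = q + 376 = 953.
Check: 577 · 953 = 549881.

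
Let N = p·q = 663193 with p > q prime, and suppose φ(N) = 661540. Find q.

φ(n) = (p−1)(q−1) = n − (p+q) + 1, so p + q = 663193 − 661540 + 1 = 1654.
p and q are the roots of t² − 1654t + 663193 = 0.
Discriminant: 1654² − 4·663193 = 2735716 − 2652772 = 82944; √82944 = 288.
q = (1654 − 288)/2 = 683, p = (1654 + 288)/2 = 971.
Check: 683 · 971 = 663193.

683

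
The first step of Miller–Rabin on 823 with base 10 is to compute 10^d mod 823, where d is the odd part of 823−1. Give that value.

822

823 − 1 = 822 = 2^1 · 411, so d = 411.
10^1 ≡ 10 (mod 823)
10^2 ≡ 10^2 = 100 ≡ 100 (mod 823)
10^4 ≡ 100^2 = 10000 ≡ 124 (mod 823)
10^8 ≡ 124^2 = 15376 ≡ 562 (mod 823)
10^16 ≡ 562^2 = 315844 ≡ 635 (mod 823)
10^32 ≡ 635^2 = 403225 ≡ 778 (mod 823)
10^64 ≡ 778^2 = 605284 ≡ 379 (mod 823)
10^128 ≡ 379^2 = 143641 ≡ 439 (mod 823)
10^256 ≡ 439^2 = 192721 ≡ 139 (mod 823)
411 = 256 + 128 + 16 + 8 + 2 + 1 in binary powers of 2.
So 10^411 ≡ 139 · 439 · 635 · 562 · 100 · 10 ≡ 822 (mod 823).
Since 10^d ≡ 822 (mod 823), base 10 does not prove 823 composite.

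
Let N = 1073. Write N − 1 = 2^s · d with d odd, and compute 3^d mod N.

363

1073 − 1 = 1072 = 2^4 · 67, so d = 67.
3^1 ≡ 3 (mod 1073)
3^2 ≡ 3^2 = 9 ≡ 9 (mod 1073)
3^4 ≡ 9^2 = 81 ≡ 81 (mod 1073)
3^8 ≡ 81^2 = 6561 ≡ 123 (mod 1073)
3^16 ≡ 123^2 = 15129 ≡ 107 (mod 1073)
3^32 ≡ 107^2 = 11449 ≡ 719 (mod 1073)
3^64 ≡ 719^2 = 516961 ≡ 848 (mod 1073)
67 = 64 + 2 + 1 in binary powers of 2.
So 3^67 ≡ 848 · 9 · 3 ≡ 363 (mod 1073).
Squaring chain: 363 → 863 → 107 → 719; never reaches −1, so base 3 is a Miller–Rabin witness that 1073 is composite.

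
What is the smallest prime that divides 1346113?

1346113 is odd.
Digit sum 19, not divisible by 3.
Ends in 3: not divisible by 5.
7: 1346113 = 7·192301 + 6
11: 1346113 = 11·122373 + 10
13: 1346113 = 13·103547 + 2
17: 1346113 = 17·79183 + 2
19: 1346113 = 19·70848 + 1
23: 1346113 = 23·58526 + 15
29: 1346113 = 29·46417 + 20
31: 1346113 = 31·43423

31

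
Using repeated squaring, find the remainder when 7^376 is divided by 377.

7^1 ≡ 7 (mod 377)
7^2 ≡ 7^2 = 49 ≡ 49 (mod 377)
7^4 ≡ 49^2 = 2401 ≡ 139 (mod 377)
7^8 ≡ 139^2 = 19321 ≡ 94 (mod 377)
7^16 ≡ 94^2 = 8836 ≡ 165 (mod 377)
7^32 ≡ 165^2 = 27225 ≡ 81 (mod 377)
7^64 ≡ 81^2 = 6561 ≡ 152 (mod 377)
7^128 ≡ 152^2 = 23104 ≡ 107 (mod 377)
7^256 ≡ 107^2 = 11449 ≡ 139 (mod 377)
376 = 256 + 64 + 32 + 16 + 8 in binary powers of 2.
So 7^376 ≡ 139 · 152 · 81 · 165 · 94 ≡ 74 (mod 377).
Since 74 ≠ 1, base 7 is a Fermat witness: 377 is composite.

74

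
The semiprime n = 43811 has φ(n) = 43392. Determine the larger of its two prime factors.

227

φ(n) = (p−1)(q−1) = n − (p+q) + 1, so p + q = 43811 − 43392 + 1 = 420.
p and q are the roots of t² − 420t + 43811 = 0.
Discriminant: 420² − 4·43811 = 176400 − 175244 = 1156; √1156 = 34.
q = (420 − 34)/2 = 193, p = (420 + 34)/2 = 227.
Check: 193 · 227 = 43811.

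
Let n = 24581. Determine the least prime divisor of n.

47

24581 is odd.
Digit sum 20, not divisible by 3.
Ends in 1: not divisible by 5.
7: 24581 = 7·3511 + 4
11: 24581 = 11·2234 + 7
13: 24581 = 13·1890 + 11
17: 24581 = 17·1445 + 16
19: 24581 = 19·1293 + 14
23: 24581 = 23·1068 + 17
29: 24581 = 29·847 + 18
31: 24581 = 31·792 + 29
37: 24581 = 37·664 + 13
41: 24581 = 41·599 + 22
43: 24581 = 43·571 + 28
47: 24581 = 47·523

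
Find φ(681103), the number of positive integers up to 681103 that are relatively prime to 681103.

Factor: 681103 = 53 · 71 · 181.
φ(681103) = (53−1) · (71−1) · (181−1) = 52 · 70 · 180 = 655200.

655200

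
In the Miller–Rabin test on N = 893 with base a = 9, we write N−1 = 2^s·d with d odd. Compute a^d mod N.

893 − 1 = 892 = 2^2 · 223, so d = 223.
9^1 ≡ 9 (mod 893)
9^2 ≡ 9^2 = 81 ≡ 81 (mod 893)
9^4 ≡ 81^2 = 6561 ≡ 310 (mod 893)
9^8 ≡ 310^2 = 96100 ≡ 549 (mod 893)
9^16 ≡ 549^2 = 301401 ≡ 460 (mod 893)
9^32 ≡ 460^2 = 211600 ≡ 852 (mod 893)
9^64 ≡ 852^2 = 725904 ≡ 788 (mod 893)
9^128 ≡ 788^2 = 620944 ≡ 309 (mod 893)
223 = 128 + 64 + 16 + 8 + 4 + 2 + 1 in binary powers of 2.
So 9^223 ≡ 309 · 788 · 460 · 549 · 310 · 81 · 9 ≡ 460 (mod 893).
Squaring chain: 460 → 852; never reaches −1, so base 9 is a Miller–Rabin witness that 893 is composite.

460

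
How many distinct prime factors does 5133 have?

3

5133 = 3 · 1711
1711 = 29 · 59
5133 = 3 · 29 · 59, which has 3 distinct prime factors.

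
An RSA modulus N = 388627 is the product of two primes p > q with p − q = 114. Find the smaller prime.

569

Since p = q + 114, we have 388627 = q(q + 114), so q² + 114q − 388627 = 0.
Discriminant: 114² + 4·388627 = 12996 + 1554508 = 1567504; √1567504 = 1252.
q = (−114 + 1252)/2 = 569, and p = q + 114 = 683.
Check: 569 · 683 = 388627.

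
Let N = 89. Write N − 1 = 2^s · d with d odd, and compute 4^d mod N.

1

89 − 1 = 88 = 2^3 · 11, so d = 11.
4^1 ≡ 4 (mod 89)
4^2 ≡ 4^2 = 16 ≡ 16 (mod 89)
4^4 ≡ 16^2 = 256 ≡ 78 (mod 89)
4^8 ≡ 78^2 = 6084 ≡ 32 (mod 89)
11 = 8 + 2 + 1 in binary powers of 2.
So 4^11 ≡ 32 · 16 · 4 ≡ 1 (mod 89).
Since 4^d ≡ 1 (mod 89), base 4 does not prove 89 composite.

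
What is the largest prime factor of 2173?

2173 = 41 · 53
53 is prime.
So 2173 = 41 · 53; the largest prime factor is 53.

53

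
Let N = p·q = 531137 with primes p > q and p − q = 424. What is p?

971

Since p = q + 424, we have 531137 = q(q + 424), so q² + 424q − 531137 = 0.
Discriminant: 424² + 4·531137 = 179776 + 2124548 = 2304324; √2304324 = 1518.
q = (−424 + 1518)/2 = 547, and p = q + 424 = 971.
Check: 547 · 971 = 531137.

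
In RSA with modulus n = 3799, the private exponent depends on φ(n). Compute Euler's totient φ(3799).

3640

Factor: 3799 = 29 · 131.
φ(3799) = (29−1) · (131−1) = 28 · 130 = 3640.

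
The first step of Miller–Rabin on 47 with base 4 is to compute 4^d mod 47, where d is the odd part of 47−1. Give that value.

47 − 1 = 46 = 2^1 · 23, so d = 23.
4^1 ≡ 4 (mod 47)
4^2 ≡ 4^2 = 16 ≡ 16 (mod 47)
4^4 ≡ 16^2 = 256 ≡ 21 (mod 47)
4^8 ≡ 21^2 = 441 ≡ 18 (mod 47)
4^16 ≡ 18^2 = 324 ≡ 42 (mod 47)
23 = 16 + 4 + 2 + 1 in binary powers of 2.
So 4^23 ≡ 42 · 21 · 16 · 4 ≡ 1 (mod 47).
Since 4^d ≡ 1 (mod 47), base 4 does not prove 47 composite.

1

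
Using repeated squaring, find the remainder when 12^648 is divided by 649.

12^1 ≡ 12 (mod 649)
12^2 ≡ 12^2 = 144 ≡ 144 (mod 649)
12^4 ≡ 144^2 = 20736 ≡ 617 (mod 649)
12^8 ≡ 617^2 = 380689 ≡ 375 (mod 649)
12^16 ≡ 375^2 = 140625 ≡ 441 (mod 649)
12^32 ≡ 441^2 = 194481 ≡ 430 (mod 649)
12^64 ≡ 430^2 = 184900 ≡ 584 (mod 649)
12^128 ≡ 584^2 = 341056 ≡ 331 (mod 649)
12^256 ≡ 331^2 = 109561 ≡ 529 (mod 649)
12^512 ≡ 529^2 = 279841 ≡ 122 (mod 649)
648 = 512 + 128 + 8 in binary powers of 2.
So 12^648 ≡ 122 · 331 · 375 ≡ 133 (mod 649).
Since 133 ≠ 1, base 12 is a Fermat witness: 649 is composite.

133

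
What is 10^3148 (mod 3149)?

488

10^1 ≡ 10 (mod 3149)
10^2 ≡ 10^2 = 100 ≡ 100 (mod 3149)
10^4 ≡ 100^2 = 10000 ≡ 553 (mod 3149)
10^8 ≡ 553^2 = 305809 ≡ 356 (mod 3149)
10^16 ≡ 356^2 = 126736 ≡ 776 (mod 3149)
10^32 ≡ 776^2 = 602176 ≡ 717 (mod 3149)
10^64 ≡ 717^2 = 514089 ≡ 802 (mod 3149)
10^128 ≡ 802^2 = 643204 ≡ 808 (mod 3149)
10^256 ≡ 808^2 = 652864 ≡ 1021 (mod 3149)
10^512 ≡ 1021^2 = 1042441 ≡ 122 (mod 3149)
10^1024 ≡ 122^2 = 14884 ≡ 2288 (mod 3149)
10^2048 ≡ 2288^2 = 5234944 ≡ 1306 (mod 3149)
3148 = 2048 + 1024 + 64 + 8 + 4 in binary powers of 2.
So 10^3148 ≡ 1306 · 2288 · 802 · 356 · 553 ≡ 488 (mod 3149).
Since 488 ≠ 1, base 10 is a Fermat witness: 3149 is composite.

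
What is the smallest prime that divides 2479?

2479 is odd.
Digit sum 22, not divisible by 3.
Ends in 9: not divisible by 5.
7: 2479 = 7·354 + 1
11: 2479 = 11·225 + 4
13: 2479 = 13·190 + 9
17: 2479 = 17·145 + 14
19: 2479 = 19·130 + 9
23: 2479 = 23·107 + 18
29: 2479 = 29·85 + 14
31: 2479 = 31·79 + 30
37: 2479 = 37·67

37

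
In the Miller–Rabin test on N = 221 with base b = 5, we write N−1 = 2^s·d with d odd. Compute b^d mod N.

221 − 1 = 220 = 2^2 · 55, so d = 55.
5^1 ≡ 5 (mod 221)
5^2 ≡ 5^2 = 25 ≡ 25 (mod 221)
5^4 ≡ 25^2 = 625 ≡ 183 (mod 221)
5^8 ≡ 183^2 = 33489 ≡ 118 (mod 221)
5^16 ≡ 118^2 = 13924 ≡ 1 (mod 221)
5^32 ≡ 1^2 = 1 ≡ 1 (mod 221)
55 = 32 + 16 + 4 + 2 + 1 in binary powers of 2.
So 5^55 ≡ 1 · 1 · 183 · 25 · 5 ≡ 112 (mod 221).
Squaring chain: 112 → 168; never reaches −1, so base 5 is a Miller–Rabin witness that 221 is composite.

112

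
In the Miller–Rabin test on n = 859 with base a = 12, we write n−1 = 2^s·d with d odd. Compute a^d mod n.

859 − 1 = 858 = 2^1 · 429, so d = 429.
12^1 ≡ 12 (mod 859)
12^2 ≡ 12^2 = 144 ≡ 144 (mod 859)
12^4 ≡ 144^2 = 20736 ≡ 120 (mod 859)
12^8 ≡ 120^2 = 14400 ≡ 656 (mod 859)
12^16 ≡ 656^2 = 430336 ≡ 836 (mod 859)
12^32 ≡ 836^2 = 698896 ≡ 529 (mod 859)
12^64 ≡ 529^2 = 279841 ≡ 666 (mod 859)
12^128 ≡ 666^2 = 443556 ≡ 312 (mod 859)
12^256 ≡ 312^2 = 97344 ≡ 277 (mod 859)
429 = 256 + 128 + 32 + 8 + 4 + 1 in binary powers of 2.
So 12^429 ≡ 277 · 312 · 529 · 656 · 120 · 12 ≡ 858 (mod 859).
Since 12^d ≡ 858 (mod 859), base 12 does not prove 859 composite.

858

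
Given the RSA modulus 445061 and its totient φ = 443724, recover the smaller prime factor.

619

φ(n) = (p−1)(q−1) = n − (p+q) + 1, so p + q = 445061 − 443724 + 1 = 1338.
p and q are the roots of t² − 1338t + 445061 = 0.
Discriminant: 1338² − 4·445061 = 1790244 − 1780244 = 10000; √10000 = 100.
q = (1338 − 100)/2 = 619, p = (1338 + 100)/2 = 719.
Check: 619 · 719 = 445061.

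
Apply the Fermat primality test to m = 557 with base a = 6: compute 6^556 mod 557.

6^1 ≡ 6 (mod 557)
6^2 ≡ 6^2 = 36 ≡ 36 (mod 557)
6^4 ≡ 36^2 = 1296 ≡ 182 (mod 557)
6^8 ≡ 182^2 = 33124 ≡ 261 (mod 557)
6^16 ≡ 261^2 = 68121 ≡ 167 (mod 557)
6^32 ≡ 167^2 = 27889 ≡ 39 (mod 557)
6^64 ≡ 39^2 = 1521 ≡ 407 (mod 557)
6^128 ≡ 407^2 = 165649 ≡ 220 (mod 557)
6^256 ≡ 220^2 = 48400 ≡ 498 (mod 557)
6^512 ≡ 498^2 = 248004 ≡ 139 (mod 557)
556 = 512 + 32 + 8 + 4 in binary powers of 2.
So 6^556 ≡ 139 · 39 · 261 · 182 ≡ 1 (mod 557).
Since the result is 1, base 6 gives no evidence that 557 is composite.

1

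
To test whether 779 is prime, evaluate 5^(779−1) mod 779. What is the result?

5^1 ≡ 5 (mod 779)
5^2 ≡ 5^2 = 25 ≡ 25 (mod 779)
5^4 ≡ 25^2 = 625 ≡ 625 (mod 779)
5^8 ≡ 625^2 = 390625 ≡ 346 (mod 779)
5^16 ≡ 346^2 = 119716 ≡ 529 (mod 779)
5^32 ≡ 529^2 = 279841 ≡ 180 (mod 779)
5^64 ≡ 180^2 = 32400 ≡ 461 (mod 779)
5^128 ≡ 461^2 = 212521 ≡ 633 (mod 779)
5^256 ≡ 633^2 = 400689 ≡ 283 (mod 779)
5^512 ≡ 283^2 = 80089 ≡ 631 (mod 779)
778 = 512 + 256 + 8 + 2 in binary powers of 2.
So 5^778 ≡ 631 · 283 · 346 · 25 ≡ 720 (mod 779).
Since 720 ≠ 1, base 5 is a Fermat witness: 779 is composite.

720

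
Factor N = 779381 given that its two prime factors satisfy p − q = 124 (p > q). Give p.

947

Since p = q + 124, we have 779381 = q(q + 124), so q² + 124q − 779381 = 0.
Discriminant: 124² + 4·779381 = 15376 + 3117524 = 3132900; √3132900 = 1770.
q = (−124 + 1770)/2 = 823, and p = q + 124 = 947.
Check: 823 · 947 = 779381.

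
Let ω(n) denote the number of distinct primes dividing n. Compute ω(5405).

3

5405 = 5 · 1081
1081 = 23 · 47
5405 = 5 · 23 · 47, which has 3 distinct prime factors.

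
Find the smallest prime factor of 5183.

5183 is odd.
Digit sum 17, not divisible by 3.
Ends in 3: not divisible by 5.
7: 5183 = 7·740 + 3
11: 5183 = 11·471 + 2
13: 5183 = 13·398 + 9
17: 5183 = 17·304 + 15
19: 5183 = 19·272 + 15
23: 5183 = 23·225 + 8
29: 5183 = 29·178 + 21
31: 5183 = 31·167 + 6
37: 5183 = 37·140 + 3
41: 5183 = 41·126 + 17
43: 5183 = 43·120 + 23
47: 5183 = 47·110 + 13
53: 5183 = 53·97 + 42
59: 5183 = 59·87 + 50
61: 5183 = 61·84 + 59
67: 5183 = 67·77 + 24
71: 5183 = 71·73

71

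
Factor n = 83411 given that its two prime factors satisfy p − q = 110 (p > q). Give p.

349

Since p = q + 110, we have 83411 = q(q + 110), so q² + 110q − 83411 = 0.
Discriminant: 110² + 4·83411 = 12100 + 333644 = 345744; √345744 = 588.
q = (−110 + 588)/2 = 239, and p = q + 110 = 349.
Check: 239 · 349 = 83411.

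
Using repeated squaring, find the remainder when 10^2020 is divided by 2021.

1615

10^1 ≡ 10 (mod 2021)
10^2 ≡ 10^2 = 100 ≡ 100 (mod 2021)
10^4 ≡ 100^2 = 10000 ≡ 1916 (mod 2021)
10^8 ≡ 1916^2 = 3671056 ≡ 920 (mod 2021)
10^16 ≡ 920^2 = 846400 ≡ 1622 (mod 2021)
10^32 ≡ 1622^2 = 2630884 ≡ 1563 (mod 2021)
10^64 ≡ 1563^2 = 2442969 ≡ 1601 (mod 2021)
10^128 ≡ 1601^2 = 2563201 ≡ 573 (mod 2021)
10^256 ≡ 573^2 = 328329 ≡ 927 (mod 2021)
10^512 ≡ 927^2 = 859329 ≡ 404 (mod 2021)
10^1024 ≡ 404^2 = 163216 ≡ 1536 (mod 2021)
2020 = 1024 + 512 + 256 + 128 + 64 + 32 + 4 in binary powers of 2.
So 10^2020 ≡ 1536 · 404 · 927 · 573 · 1601 · 1563 · 1916 ≡ 1615 (mod 2021).
Since 1615 ≠ 1, base 10 is a Fermat witness: 2021 is composite.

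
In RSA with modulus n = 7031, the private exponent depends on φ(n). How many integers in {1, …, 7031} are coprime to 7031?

Factor: 7031 = 79 · 89.
φ(7031) = (79−1) · (89−1) = 78 · 88 = 6864.

6864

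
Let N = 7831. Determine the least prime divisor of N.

7831 is odd.
Digit sum 19, not divisible by 3.
Ends in 1: not divisible by 5.
7: 7831 = 7·1118 + 5
11: 7831 = 11·711 + 10
13: 7831 = 13·602 + 5
17: 7831 = 17·460 + 11
19: 7831 = 19·412 + 3
23: 7831 = 23·340 + 11
29: 7831 = 29·270 + 1
31: 7831 = 31·252 + 19
37: 7831 = 37·211 + 24
41: 7831 = 41·191

41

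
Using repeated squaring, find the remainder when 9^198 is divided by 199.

9^1 ≡ 9 (mod 199)
9^2 ≡ 9^2 = 81 ≡ 81 (mod 199)
9^4 ≡ 81^2 = 6561 ≡ 193 (mod 199)
9^8 ≡ 193^2 = 37249 ≡ 36 (mod 199)
9^16 ≡ 36^2 = 1296 ≡ 102 (mod 199)
9^32 ≡ 102^2 = 10404 ≡ 56 (mod 199)
9^64 ≡ 56^2 = 3136 ≡ 151 (mod 199)
9^128 ≡ 151^2 = 22801 ≡ 115 (mod 199)
198 = 128 + 64 + 4 + 2 in binary powers of 2.
So 9^198 ≡ 115 · 151 · 193 · 81 ≡ 1 (mod 199).
Since the result is 1, base 9 gives no evidence that 199 is composite.

1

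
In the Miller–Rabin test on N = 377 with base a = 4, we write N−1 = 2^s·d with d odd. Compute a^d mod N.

377 − 1 = 376 = 2^3 · 47, so d = 47.
4^1 ≡ 4 (mod 377)
4^2 ≡ 4^2 = 16 ≡ 16 (mod 377)
4^4 ≡ 16^2 = 256 ≡ 256 (mod 377)
4^8 ≡ 256^2 = 65536 ≡ 315 (mod 377)
4^16 ≡ 315^2 = 99225 ≡ 74 (mod 377)
4^32 ≡ 74^2 = 5476 ≡ 198 (mod 377)
47 = 32 + 8 + 4 + 2 + 1 in binary powers of 2.
So 4^47 ≡ 198 · 315 · 256 · 16 · 4 ≡ 270 (mod 377).
Squaring chain: 270 → 139 → 94; never reaches −1, so base 4 is a Miller–Rabin witness that 377 is composite.

270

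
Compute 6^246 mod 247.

64

6^1 ≡ 6 (mod 247)
6^2 ≡ 6^2 = 36 ≡ 36 (mod 247)
6^4 ≡ 36^2 = 1296 ≡ 61 (mod 247)
6^8 ≡ 61^2 = 3721 ≡ 16 (mod 247)
6^16 ≡ 16^2 = 256 ≡ 9 (mod 247)
6^32 ≡ 9^2 = 81 ≡ 81 (mod 247)
6^64 ≡ 81^2 = 6561 ≡ 139 (mod 247)
6^128 ≡ 139^2 = 19321 ≡ 55 (mod 247)
246 = 128 + 64 + 32 + 16 + 4 + 2 in binary powers of 2.
So 6^246 ≡ 55 · 139 · 81 · 9 · 61 · 36 ≡ 64 (mod 247).
Since 64 ≠ 1, base 6 is a Fermat witness: 247 is composite.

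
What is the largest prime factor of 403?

403 = 13 · 31
31 is prime.
So 403 = 13 · 31; the largest prime factor is 31.

31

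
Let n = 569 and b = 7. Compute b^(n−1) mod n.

1

7^1 ≡ 7 (mod 569)
7^2 ≡ 7^2 = 49 ≡ 49 (mod 569)
7^4 ≡ 49^2 = 2401 ≡ 125 (mod 569)
7^8 ≡ 125^2 = 15625 ≡ 262 (mod 569)
7^16 ≡ 262^2 = 68644 ≡ 364 (mod 569)
7^32 ≡ 364^2 = 132496 ≡ 488 (mod 569)
7^64 ≡ 488^2 = 238144 ≡ 302 (mod 569)
7^128 ≡ 302^2 = 91204 ≡ 164 (mod 569)
7^256 ≡ 164^2 = 26896 ≡ 153 (mod 569)
7^512 ≡ 153^2 = 23409 ≡ 80 (mod 569)
568 = 512 + 32 + 16 + 8 in binary powers of 2.
So 7^568 ≡ 80 · 488 · 364 · 262 ≡ 1 (mod 569).
Since the result is 1, base 7 gives no evidence that 569 is composite.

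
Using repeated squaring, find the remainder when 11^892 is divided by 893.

11^1 ≡ 11 (mod 893)
11^2 ≡ 11^2 = 121 ≡ 121 (mod 893)
11^4 ≡ 121^2 = 14641 ≡ 353 (mod 893)
11^8 ≡ 353^2 = 124609 ≡ 482 (mod 893)
11^16 ≡ 482^2 = 232324 ≡ 144 (mod 893)
11^32 ≡ 144^2 = 20736 ≡ 197 (mod 893)
11^64 ≡ 197^2 = 38809 ≡ 410 (mod 893)
11^128 ≡ 410^2 = 168100 ≡ 216 (mod 893)
11^256 ≡ 216^2 = 46656 ≡ 220 (mod 893)
11^512 ≡ 220^2 = 48400 ≡ 178 (mod 893)
892 = 512 + 256 + 64 + 32 + 16 + 8 + 4 in binary powers of 2.
So 11^892 ≡ 178 · 220 · 410 · 197 · 144 · 482 · 353 ≡ 410 (mod 893).
Since 410 ≠ 1, base 11 is a Fermat witness: 893 is composite.

410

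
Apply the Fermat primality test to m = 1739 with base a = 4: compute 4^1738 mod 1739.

995

4^1 ≡ 4 (mod 1739)
4^2 ≡ 4^2 = 16 ≡ 16 (mod 1739)
4^4 ≡ 16^2 = 256 ≡ 256 (mod 1739)
4^8 ≡ 256^2 = 65536 ≡ 1193 (mod 1739)
4^16 ≡ 1193^2 = 1423249 ≡ 747 (mod 1739)
4^32 ≡ 747^2 = 558009 ≡ 1529 (mod 1739)
4^64 ≡ 1529^2 = 2337841 ≡ 625 (mod 1739)
4^128 ≡ 625^2 = 390625 ≡ 1089 (mod 1739)
4^256 ≡ 1089^2 = 1185921 ≡ 1662 (mod 1739)
4^512 ≡ 1662^2 = 2762244 ≡ 712 (mod 1739)
4^1024 ≡ 712^2 = 506944 ≡ 895 (mod 1739)
1738 = 1024 + 512 + 128 + 64 + 8 + 2 in binary powers of 2.
So 4^1738 ≡ 895 · 712 · 1089 · 625 · 1193 · 16 ≡ 995 (mod 1739).
Since 995 ≠ 1, base 4 is a Fermat witness: 1739 is composite.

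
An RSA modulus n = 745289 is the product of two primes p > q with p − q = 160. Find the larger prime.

Since p = q + 160, we have 745289 = q(q + 160), so q² + 160q − 745289 = 0.
Discriminant: 160² + 4·745289 = 25600 + 2981156 = 3006756; √3006756 = 1734.
q = (−160 + 1734)/2 = 787, and p = q + 160 = 947.
Check: 787 · 947 = 745289.

947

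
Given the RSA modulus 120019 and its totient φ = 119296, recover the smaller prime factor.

257

φ(n) = (p−1)(q−1) = n − (p+q) + 1, so p + q = 120019 − 119296 + 1 = 724.
p and q are the roots of t² − 724t + 120019 = 0.
Discriminant: 724² − 4·120019 = 524176 − 480076 = 44100; √44100 = 210.
q = (724 − 210)/2 = 257, p = (724 + 210)/2 = 467.
Check: 257 · 467 = 120019.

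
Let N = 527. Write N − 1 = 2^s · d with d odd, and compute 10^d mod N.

107

527 − 1 = 526 = 2^1 · 263, so d = 263.
10^1 ≡ 10 (mod 527)
10^2 ≡ 10^2 = 100 ≡ 100 (mod 527)
10^4 ≡ 100^2 = 10000 ≡ 514 (mod 527)
10^8 ≡ 514^2 = 264196 ≡ 169 (mod 527)
10^16 ≡ 169^2 = 28561 ≡ 103 (mod 527)
10^32 ≡ 103^2 = 10609 ≡ 69 (mod 527)
10^64 ≡ 69^2 = 4761 ≡ 18 (mod 527)
10^128 ≡ 18^2 = 324 ≡ 324 (mod 527)
10^256 ≡ 324^2 = 104976 ≡ 103 (mod 527)
263 = 256 + 4 + 2 + 1 in binary powers of 2.
So 10^263 ≡ 103 · 514 · 100 · 10 ≡ 107 (mod 527).
Squaring chain: 107; never reaches −1, so base 10 is a Miller–Rabin witness that 527 is composite.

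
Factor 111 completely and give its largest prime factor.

37

111 = 3 · 37
37 is prime.
So 111 = 3 · 37; the largest prime factor is 37.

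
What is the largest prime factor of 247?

247 = 13 · 19
19 is prime.
So 247 = 13 · 19; the largest prime factor is 19.

19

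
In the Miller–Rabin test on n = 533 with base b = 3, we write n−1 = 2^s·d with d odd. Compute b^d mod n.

120

533 − 1 = 532 = 2^2 · 133, so d = 133.
3^1 ≡ 3 (mod 533)
3^2 ≡ 3^2 = 9 ≡ 9 (mod 533)
3^4 ≡ 9^2 = 81 ≡ 81 (mod 533)
3^8 ≡ 81^2 = 6561 ≡ 165 (mod 533)
3^16 ≡ 165^2 = 27225 ≡ 42 (mod 533)
3^32 ≡ 42^2 = 1764 ≡ 165 (mod 533)
3^64 ≡ 165^2 = 27225 ≡ 42 (mod 533)
3^128 ≡ 42^2 = 1764 ≡ 165 (mod 533)
133 = 128 + 4 + 1 in binary powers of 2.
So 3^133 ≡ 165 · 81 · 3 ≡ 120 (mod 533).
Squaring chain: 120 → 9; never reaches −1, so base 3 is a Miller–Rabin witness that 533 is composite.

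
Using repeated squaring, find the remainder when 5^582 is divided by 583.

322

5^1 ≡ 5 (mod 583)
5^2 ≡ 5^2 = 25 ≡ 25 (mod 583)
5^4 ≡ 25^2 = 625 ≡ 42 (mod 583)
5^8 ≡ 42^2 = 1764 ≡ 15 (mod 583)
5^16 ≡ 15^2 = 225 ≡ 225 (mod 583)
5^32 ≡ 225^2 = 50625 ≡ 487 (mod 583)
5^64 ≡ 487^2 = 237169 ≡ 471 (mod 583)
5^128 ≡ 471^2 = 221841 ≡ 301 (mod 583)
5^256 ≡ 301^2 = 90601 ≡ 236 (mod 583)
5^512 ≡ 236^2 = 55696 ≡ 311 (mod 583)
582 = 512 + 64 + 4 + 2 in binary powers of 2.
So 5^582 ≡ 311 · 471 · 42 · 25 ≡ 322 (mod 583).
Since 322 ≠ 1, base 5 is a Fermat witness: 583 is composite.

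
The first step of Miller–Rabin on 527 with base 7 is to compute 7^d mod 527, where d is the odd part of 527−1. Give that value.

165

527 − 1 = 526 = 2^1 · 263, so d = 263.
7^1 ≡ 7 (mod 527)
7^2 ≡ 7^2 = 49 ≡ 49 (mod 527)
7^4 ≡ 49^2 = 2401 ≡ 293 (mod 527)
7^8 ≡ 293^2 = 85849 ≡ 475 (mod 527)
7^16 ≡ 475^2 = 225625 ≡ 69 (mod 527)
7^32 ≡ 69^2 = 4761 ≡ 18 (mod 527)
7^64 ≡ 18^2 = 324 ≡ 324 (mod 527)
7^128 ≡ 324^2 = 104976 ≡ 103 (mod 527)
7^256 ≡ 103^2 = 10609 ≡ 69 (mod 527)
263 = 256 + 4 + 2 + 1 in binary powers of 2.
So 7^263 ≡ 69 · 293 · 49 · 7 ≡ 165 (mod 527).
Squaring chain: 165; never reaches −1, so base 7 is a Miller–Rabin witness that 527 is composite.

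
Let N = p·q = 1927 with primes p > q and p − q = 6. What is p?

47

Since p = q + 6, we have 1927 = q(q + 6), so q² + 6q − 1927 = 0.
Discriminant: 6² + 4·1927 = 36 + 7708 = 7744; √7744 = 88.
q = (−6 + 88)/2 = 41, and p = q + 6 = 47.
Check: 41 · 47 = 1927.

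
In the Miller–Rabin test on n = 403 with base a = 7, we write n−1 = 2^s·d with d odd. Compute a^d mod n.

403 − 1 = 402 = 2^1 · 201, so d = 201.
7^1 ≡ 7 (mod 403)
7^2 ≡ 7^2 = 49 ≡ 49 (mod 403)
7^4 ≡ 49^2 = 2401 ≡ 386 (mod 403)
7^8 ≡ 386^2 = 148996 ≡ 289 (mod 403)
7^16 ≡ 289^2 = 83521 ≡ 100 (mod 403)
7^32 ≡ 100^2 = 10000 ≡ 328 (mod 403)
7^64 ≡ 328^2 = 107584 ≡ 386 (mod 403)
7^128 ≡ 386^2 = 148996 ≡ 289 (mod 403)
201 = 128 + 64 + 8 + 1 in binary powers of 2.
So 7^201 ≡ 289 · 386 · 289 · 7 ≡ 190 (mod 403).
Squaring chain: 190; never reaches −1, so base 7 is a Miller–Rabin witness that 403 is composite.

190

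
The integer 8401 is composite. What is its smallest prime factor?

8401 is odd.
Digit sum 13, not divisible by 3.
Ends in 1: not divisible by 5.
7: 8401 = 7·1200 + 1
11: 8401 = 11·763 + 8
13: 8401 = 13·646 + 3
17: 8401 = 17·494 + 3
19: 8401 = 19·442 + 3
23: 8401 = 23·365 + 6
29: 8401 = 29·289 + 20
31: 8401 = 31·271

31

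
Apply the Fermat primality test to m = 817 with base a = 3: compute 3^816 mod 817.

121

3^1 ≡ 3 (mod 817)
3^2 ≡ 3^2 = 9 ≡ 9 (mod 817)
3^4 ≡ 9^2 = 81 ≡ 81 (mod 817)
3^8 ≡ 81^2 = 6561 ≡ 25 (mod 817)
3^16 ≡ 25^2 = 625 ≡ 625 (mod 817)
3^32 ≡ 625^2 = 390625 ≡ 99 (mod 817)
3^64 ≡ 99^2 = 9801 ≡ 814 (mod 817)
3^128 ≡ 814^2 = 662596 ≡ 9 (mod 817)
3^256 ≡ 9^2 = 81 ≡ 81 (mod 817)
3^512 ≡ 81^2 = 6561 ≡ 25 (mod 817)
816 = 512 + 256 + 32 + 16 in binary powers of 2.
So 3^816 ≡ 25 · 81 · 99 · 625 ≡ 121 (mod 817).
Since 121 ≠ 1, base 3 is a Fermat witness: 817 is composite.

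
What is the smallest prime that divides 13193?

13193 is odd.
Digit sum 17, not divisible by 3.
Ends in 3: not divisible by 5.
7: 13193 = 7·1884 + 5
11: 13193 = 11·1199 + 4
13: 13193 = 13·1014 + 11
17: 13193 = 17·776 + 1
19: 13193 = 19·694 + 7
23: 13193 = 23·573 + 14
29: 13193 = 29·454 + 27
31: 13193 = 31·425 + 18
37: 13193 = 37·356 + 21
41: 13193 = 41·321 + 32
43: 13193 = 43·306 + 35
47: 13193 = 47·280 + 33
53: 13193 = 53·248 + 49
59: 13193 = 59·223 + 36
61: 13193 = 61·216 + 17
67: 13193 = 67·196 + 61
71: 13193 = 71·185 + 58
73: 13193 = 73·180 + 53
79: 13193 = 79·167

79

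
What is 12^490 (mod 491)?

1

12^1 ≡ 12 (mod 491)
12^2 ≡ 12^2 = 144 ≡ 144 (mod 491)
12^4 ≡ 144^2 = 20736 ≡ 114 (mod 491)
12^8 ≡ 114^2 = 12996 ≡ 230 (mod 491)
12^16 ≡ 230^2 = 52900 ≡ 363 (mod 491)
12^32 ≡ 363^2 = 131769 ≡ 181 (mod 491)
12^64 ≡ 181^2 = 32761 ≡ 355 (mod 491)
12^128 ≡ 355^2 = 126025 ≡ 329 (mod 491)
12^256 ≡ 329^2 = 108241 ≡ 221 (mod 491)
490 = 256 + 128 + 64 + 32 + 8 + 2 in binary powers of 2.
So 12^490 ≡ 221 · 329 · 355 · 181 · 230 · 144 ≡ 1 (mod 491).
Since the result is 1, base 12 gives no evidence that 491 is composite.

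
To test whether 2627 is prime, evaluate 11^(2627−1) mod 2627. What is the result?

11^1 ≡ 11 (mod 2627)
11^2 ≡ 11^2 = 121 ≡ 121 (mod 2627)
11^4 ≡ 121^2 = 14641 ≡ 1506 (mod 2627)
11^8 ≡ 1506^2 = 2268036 ≡ 935 (mod 2627)
11^16 ≡ 935^2 = 874225 ≡ 2061 (mod 2627)
11^32 ≡ 2061^2 = 4247721 ≡ 2489 (mod 2627)
11^64 ≡ 2489^2 = 6195121 ≡ 655 (mod 2627)
11^128 ≡ 655^2 = 429025 ≡ 824 (mod 2627)
11^256 ≡ 824^2 = 678976 ≡ 1210 (mod 2627)
11^512 ≡ 1210^2 = 1464100 ≡ 861 (mod 2627)
11^1024 ≡ 861^2 = 741321 ≡ 507 (mod 2627)
11^2048 ≡ 507^2 = 257049 ≡ 2230 (mod 2627)
2626 = 2048 + 512 + 64 + 2 in binary powers of 2.
So 11^2626 ≡ 2230 · 861 · 655 · 121 ≡ 2616 (mod 2627).
Since 2616 ≠ 1, base 11 is a Fermat witness: 2627 is composite.

2616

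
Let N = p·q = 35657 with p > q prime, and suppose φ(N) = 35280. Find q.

181

φ(n) = (p−1)(q−1) = n − (p+q) + 1, so p + q = 35657 − 35280 + 1 = 378.
p and q are the roots of t² − 378t + 35657 = 0.
Discriminant: 378² − 4·35657 = 142884 − 142628 = 256; √256 = 16.
q = (378 − 16)/2 = 181, p = (378 + 16)/2 = 197.
Check: 181 · 197 = 35657.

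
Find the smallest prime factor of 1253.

1253 is odd.
Digit sum 11, not divisible by 3.
Ends in 3: not divisible by 5.
7: 1253 = 7·179

7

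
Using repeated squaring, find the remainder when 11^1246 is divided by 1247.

11^1 ≡ 11 (mod 1247)
11^2 ≡ 11^2 = 121 ≡ 121 (mod 1247)
11^4 ≡ 121^2 = 14641 ≡ 924 (mod 1247)
11^8 ≡ 924^2 = 853776 ≡ 828 (mod 1247)
11^16 ≡ 828^2 = 685584 ≡ 981 (mod 1247)
11^32 ≡ 981^2 = 962361 ≡ 924 (mod 1247)
11^64 ≡ 924^2 = 853776 ≡ 828 (mod 1247)
11^128 ≡ 828^2 = 685584 ≡ 981 (mod 1247)
11^256 ≡ 981^2 = 962361 ≡ 924 (mod 1247)
11^512 ≡ 924^2 = 853776 ≡ 828 (mod 1247)
11^1024 ≡ 828^2 = 685584 ≡ 981 (mod 1247)
1246 = 1024 + 128 + 64 + 16 + 8 + 4 + 2 in binary powers of 2.
So 11^1246 ≡ 981 · 981 · 828 · 981 · 828 · 924 · 121 ≡ 173 (mod 1247).
Since 173 ≠ 1, base 11 is a Fermat witness: 1247 is composite.

173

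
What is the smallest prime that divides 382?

2

382 is even: 2 divides it.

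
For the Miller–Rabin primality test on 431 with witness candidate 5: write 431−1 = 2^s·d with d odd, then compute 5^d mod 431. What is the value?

1

431 − 1 = 430 = 2^1 · 215, so d = 215.
5^1 ≡ 5 (mod 431)
5^2 ≡ 5^2 = 25 ≡ 25 (mod 431)
5^4 ≡ 25^2 = 625 ≡ 194 (mod 431)
5^8 ≡ 194^2 = 37636 ≡ 139 (mod 431)
5^16 ≡ 139^2 = 19321 ≡ 357 (mod 431)
5^32 ≡ 357^2 = 127449 ≡ 304 (mod 431)
5^64 ≡ 304^2 = 92416 ≡ 182 (mod 431)
5^128 ≡ 182^2 = 33124 ≡ 368 (mod 431)
215 = 128 + 64 + 16 + 4 + 2 + 1 in binary powers of 2.
So 5^215 ≡ 368 · 182 · 357 · 194 · 25 · 5 ≡ 1 (mod 431).
Since 5^d ≡ 1 (mod 431), base 5 does not prove 431 composite.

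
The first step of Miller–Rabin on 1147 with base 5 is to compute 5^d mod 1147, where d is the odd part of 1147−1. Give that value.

1147 − 1 = 1146 = 2^1 · 573, so d = 573.
5^1 ≡ 5 (mod 1147)
5^2 ≡ 5^2 = 25 ≡ 25 (mod 1147)
5^4 ≡ 25^2 = 625 ≡ 625 (mod 1147)
5^8 ≡ 625^2 = 390625 ≡ 645 (mod 1147)
5^16 ≡ 645^2 = 416025 ≡ 811 (mod 1147)
5^32 ≡ 811^2 = 657721 ≡ 490 (mod 1147)
5^64 ≡ 490^2 = 240100 ≡ 377 (mod 1147)
5^128 ≡ 377^2 = 142129 ≡ 1048 (mod 1147)
5^256 ≡ 1048^2 = 1098304 ≡ 625 (mod 1147)
5^512 ≡ 625^2 = 390625 ≡ 645 (mod 1147)
573 = 512 + 32 + 16 + 8 + 4 + 1 in binary powers of 2.
So 5^573 ≡ 645 · 490 · 811 · 645 · 625 · 5 ≡ 156 (mod 1147).
Squaring chain: 156; never reaches −1, so base 5 is a Miller–Rabin witness that 1147 is composite.

156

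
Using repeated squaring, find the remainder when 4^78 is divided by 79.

1

4^1 ≡ 4 (mod 79)
4^2 ≡ 4^2 = 16 ≡ 16 (mod 79)
4^4 ≡ 16^2 = 256 ≡ 19 (mod 79)
4^8 ≡ 19^2 = 361 ≡ 45 (mod 79)
4^16 ≡ 45^2 = 2025 ≡ 50 (mod 79)
4^32 ≡ 50^2 = 2500 ≡ 51 (mod 79)
4^64 ≡ 51^2 = 2601 ≡ 73 (mod 79)
78 = 64 + 8 + 4 + 2 in binary powers of 2.
So 4^78 ≡ 73 · 45 · 19 · 16 ≡ 1 (mod 79).
Since the result is 1, base 4 gives no evidence that 79 is composite.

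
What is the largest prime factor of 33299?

71

33299 = 7 · 4757
4757 = 67 · 71
71 is prime.
So 33299 = 7 · 67 · 71; the largest prime factor is 71.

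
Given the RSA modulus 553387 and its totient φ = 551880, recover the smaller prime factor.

φ(n) = (p−1)(q−1) = n − (p+q) + 1, so p + q = 553387 − 551880 + 1 = 1508.
p and q are the roots of t² − 1508t + 553387 = 0.
Discriminant: 1508² − 4·553387 = 2274064 − 2213548 = 60516; √60516 = 246.
q = (1508 − 246)/2 = 631, p = (1508 + 246)/2 = 877.
Check: 631 · 877 = 553387.

631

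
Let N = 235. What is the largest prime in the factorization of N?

47

235 = 5 · 47
47 is prime.
So 235 = 5 · 47; the largest prime factor is 47.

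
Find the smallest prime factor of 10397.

37

10397 is odd.
Digit sum 20, not divisible by 3.
Ends in 7: not divisible by 5.
7: 10397 = 7·1485 + 2
11: 10397 = 11·945 + 2
13: 10397 = 13·799 + 10
17: 10397 = 17·611 + 10
19: 10397 = 19·547 + 4
23: 10397 = 23·452 + 1
29: 10397 = 29·358 + 15
31: 10397 = 31·335 + 12
37: 10397 = 37·281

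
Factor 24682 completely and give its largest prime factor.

43

24682 = 2 · 12341
12341 = 7 · 1763
1763 = 41 · 43
43 is prime.
So 24682 = 2 · 7 · 41 · 43; the largest prime factor is 43.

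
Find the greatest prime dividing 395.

395 = 5 · 79
79 is prime.
So 395 = 5 · 79; the largest prime factor is 79.

79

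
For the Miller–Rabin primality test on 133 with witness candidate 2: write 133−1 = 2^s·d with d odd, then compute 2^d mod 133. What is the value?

50

133 − 1 = 132 = 2^2 · 33, so d = 33.
2^1 ≡ 2 (mod 133)
2^2 ≡ 2^2 = 4 ≡ 4 (mod 133)
2^4 ≡ 4^2 = 16 ≡ 16 (mod 133)
2^8 ≡ 16^2 = 256 ≡ 123 (mod 133)
2^16 ≡ 123^2 = 15129 ≡ 100 (mod 133)
2^32 ≡ 100^2 = 10000 ≡ 25 (mod 133)
33 = 32 + 1 in binary powers of 2.
So 2^33 ≡ 25 · 2 ≡ 50 (mod 133).
Squaring chain: 50 → 106; never reaches −1, so base 2 is a Miller–Rabin witness that 133 is composite.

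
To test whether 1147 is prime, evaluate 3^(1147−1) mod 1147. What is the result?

3^1 ≡ 3 (mod 1147)
3^2 ≡ 3^2 = 9 ≡ 9 (mod 1147)
3^4 ≡ 9^2 = 81 ≡ 81 (mod 1147)
3^8 ≡ 81^2 = 6561 ≡ 826 (mod 1147)
3^16 ≡ 826^2 = 682276 ≡ 958 (mod 1147)
3^32 ≡ 958^2 = 917764 ≡ 164 (mod 1147)
3^64 ≡ 164^2 = 26896 ≡ 515 (mod 1147)
3^128 ≡ 515^2 = 265225 ≡ 268 (mod 1147)
3^256 ≡ 268^2 = 71824 ≡ 710 (mod 1147)
3^512 ≡ 710^2 = 504100 ≡ 567 (mod 1147)
3^1024 ≡ 567^2 = 321489 ≡ 329 (mod 1147)
1146 = 1024 + 64 + 32 + 16 + 8 + 2 in binary powers of 2.
So 3^1146 ≡ 329 · 515 · 164 · 958 · 826 · 9 ≡ 47 (mod 1147).
Since 47 ≠ 1, base 3 is a Fermat witness: 1147 is composite.

47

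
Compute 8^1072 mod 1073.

8^1 ≡ 8 (mod 1073)
8^2 ≡ 8^2 = 64 ≡ 64 (mod 1073)
8^4 ≡ 64^2 = 4096 ≡ 877 (mod 1073)
8^8 ≡ 877^2 = 769129 ≡ 861 (mod 1073)
8^16 ≡ 861^2 = 741321 ≡ 951 (mod 1073)
8^32 ≡ 951^2 = 904401 ≡ 935 (mod 1073)
8^64 ≡ 935^2 = 874225 ≡ 803 (mod 1073)
8^128 ≡ 803^2 = 644809 ≡ 1009 (mod 1073)
8^256 ≡ 1009^2 = 1018081 ≡ 877 (mod 1073)
8^512 ≡ 877^2 = 769129 ≡ 861 (mod 1073)
8^1024 ≡ 861^2 = 741321 ≡ 951 (mod 1073)
1072 = 1024 + 32 + 16 in binary powers of 2.
So 8^1072 ≡ 951 · 935 · 951 ≡ 803 (mod 1073).
Since 803 ≠ 1, base 8 is a Fermat witness: 1073 is composite.

803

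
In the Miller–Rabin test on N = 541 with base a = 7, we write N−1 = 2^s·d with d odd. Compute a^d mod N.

540

541 − 1 = 540 = 2^2 · 135, so d = 135.
7^1 ≡ 7 (mod 541)
7^2 ≡ 7^2 = 49 ≡ 49 (mod 541)
7^4 ≡ 49^2 = 2401 ≡ 237 (mod 541)
7^8 ≡ 237^2 = 56169 ≡ 446 (mod 541)
7^16 ≡ 446^2 = 198916 ≡ 369 (mod 541)
7^32 ≡ 369^2 = 136161 ≡ 370 (mod 541)
7^64 ≡ 370^2 = 136900 ≡ 27 (mod 541)
7^128 ≡ 27^2 = 729 ≡ 188 (mod 541)
135 = 128 + 4 + 2 + 1 in binary powers of 2.
So 7^135 ≡ 188 · 237 · 49 · 7 ≡ 540 (mod 541).
Since 7^d ≡ 540 (mod 541), base 7 does not prove 541 composite.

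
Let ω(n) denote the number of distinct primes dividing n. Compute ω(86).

86 = 2 · 43
86 = 2 · 43, which has 2 distinct prime factors.

2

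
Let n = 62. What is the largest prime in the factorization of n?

62 = 2 · 31
31 is prime.
So 62 = 2 · 31; the largest prime factor is 31.

31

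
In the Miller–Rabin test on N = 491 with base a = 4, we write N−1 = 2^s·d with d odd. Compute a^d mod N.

1

491 − 1 = 490 = 2^1 · 245, so d = 245.
4^1 ≡ 4 (mod 491)
4^2 ≡ 4^2 = 16 ≡ 16 (mod 491)
4^4 ≡ 16^2 = 256 ≡ 256 (mod 491)
4^8 ≡ 256^2 = 65536 ≡ 233 (mod 491)
4^16 ≡ 233^2 = 54289 ≡ 279 (mod 491)
4^32 ≡ 279^2 = 77841 ≡ 263 (mod 491)
4^64 ≡ 263^2 = 69169 ≡ 429 (mod 491)
4^128 ≡ 429^2 = 184041 ≡ 407 (mod 491)
245 = 128 + 64 + 32 + 16 + 4 + 1 in binary powers of 2.
So 4^245 ≡ 407 · 429 · 263 · 279 · 256 · 4 ≡ 1 (mod 491).
Since 4^d ≡ 1 (mod 491), base 4 does not prove 491 composite.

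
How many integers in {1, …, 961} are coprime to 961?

Factor: 961 = 31^2.
φ(961) = 31^1·(31−1) = 930.

930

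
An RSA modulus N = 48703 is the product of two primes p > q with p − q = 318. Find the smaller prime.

Since p = q + 318, we have 48703 = q(q + 318), so q² + 318q − 48703 = 0.
Discriminant: 318² + 4·48703 = 101124 + 194812 = 295936; √295936 = 544.
q = (−318 + 544)/2 = 113, and p = q + 318 = 431.
Check: 113 · 431 = 48703.

113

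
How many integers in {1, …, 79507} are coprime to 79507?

Factor: 79507 = 43^3.
φ(79507) = 43^2·(43−1) = 77658.

77658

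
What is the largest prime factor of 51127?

43

51127 = 29 · 1763
1763 = 41 · 43
43 is prime.
So 51127 = 29 · 41 · 43; the largest prime factor is 43.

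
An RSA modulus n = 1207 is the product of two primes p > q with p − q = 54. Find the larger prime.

Since p = q + 54, we have 1207 = q(q + 54), so q² + 54q − 1207 = 0.
Discriminant: 54² + 4·1207 = 2916 + 4828 = 7744; √7744 = 88.
q = (−54 + 88)/2 = 17, and p = q + 54 = 71.
Check: 17 · 71 = 1207.

71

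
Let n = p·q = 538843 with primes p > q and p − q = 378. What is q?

569

Since p = q + 378, we have 538843 = q(q + 378), so q² + 378q − 538843 = 0.
Discriminant: 378² + 4·538843 = 142884 + 2155372 = 2298256; √2298256 = 1516.
q = (−378 + 1516)/2 = 569, and p = q + 378 = 947.
Check: 569 · 947 = 538843.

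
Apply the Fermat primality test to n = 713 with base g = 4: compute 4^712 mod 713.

4^1 ≡ 4 (mod 713)
4^2 ≡ 4^2 = 16 ≡ 16 (mod 713)
4^4 ≡ 16^2 = 256 ≡ 256 (mod 713)
4^8 ≡ 256^2 = 65536 ≡ 653 (mod 713)
4^16 ≡ 653^2 = 426409 ≡ 35 (mod 713)
4^32 ≡ 35^2 = 1225 ≡ 512 (mod 713)
4^64 ≡ 512^2 = 262144 ≡ 473 (mod 713)
4^128 ≡ 473^2 = 223729 ≡ 560 (mod 713)
4^256 ≡ 560^2 = 313600 ≡ 593 (mod 713)
4^512 ≡ 593^2 = 351649 ≡ 140 (mod 713)
712 = 512 + 128 + 64 + 8 in binary powers of 2.
So 4^712 ≡ 140 · 560 · 473 · 653 ≡ 78 (mod 713).
Since 78 ≠ 1, base 4 is a Fermat witness: 713 is composite.

78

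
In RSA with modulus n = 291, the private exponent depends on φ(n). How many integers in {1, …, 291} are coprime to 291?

Factor: 291 = 3 · 97.
φ(291) = (3−1) · (97−1) = 2 · 96 = 192.

192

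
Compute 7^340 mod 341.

7^1 ≡ 7 (mod 341)
7^2 ≡ 7^2 = 49 ≡ 49 (mod 341)
7^4 ≡ 49^2 = 2401 ≡ 14 (mod 341)
7^8 ≡ 14^2 = 196 ≡ 196 (mod 341)
7^16 ≡ 196^2 = 38416 ≡ 224 (mod 341)
7^32 ≡ 224^2 = 50176 ≡ 49 (mod 341)
7^64 ≡ 49^2 = 2401 ≡ 14 (mod 341)
7^128 ≡ 14^2 = 196 ≡ 196 (mod 341)
7^256 ≡ 196^2 = 38416 ≡ 224 (mod 341)
340 = 256 + 64 + 16 + 4 in binary powers of 2.
So 7^340 ≡ 224 · 14 · 224 · 14 ≡ 56 (mod 341).
Since 56 ≠ 1, base 7 is a Fermat witness: 341 is composite.

56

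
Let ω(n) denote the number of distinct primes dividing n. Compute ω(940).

940 = 2^2 · 235
235 = 5 · 47
940 = 2^2 · 5 · 47, which has 3 distinct prime factors.

3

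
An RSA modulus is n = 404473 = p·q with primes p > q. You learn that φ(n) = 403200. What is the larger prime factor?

673

φ(n) = (p−1)(q−1) = n − (p+q) + 1, so p + q = 404473 − 403200 + 1 = 1274.
p and q are the roots of t² − 1274t + 404473 = 0.
Discriminant: 1274² − 4·404473 = 1623076 − 1617892 = 5184; √5184 = 72.
q = (1274 − 72)/2 = 601, p = (1274 + 72)/2 = 673.
Check: 601 · 673 = 404473.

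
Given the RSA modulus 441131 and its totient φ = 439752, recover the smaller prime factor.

503

φ(n) = (p−1)(q−1) = n − (p+q) + 1, so p + q = 441131 − 439752 + 1 = 1380.
p and q are the roots of t² − 1380t + 441131 = 0.
Discriminant: 1380² − 4·441131 = 1904400 − 1764524 = 139876; √139876 = 374.
q = (1380 − 374)/2 = 503, p = (1380 + 374)/2 = 877.
Check: 503 · 877 = 441131.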